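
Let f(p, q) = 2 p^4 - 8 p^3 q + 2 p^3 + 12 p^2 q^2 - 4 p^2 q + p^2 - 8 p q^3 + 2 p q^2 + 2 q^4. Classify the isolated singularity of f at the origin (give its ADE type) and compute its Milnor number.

The Hessian of f at 0 has rank 1. Corank 1: A-series; mu = 3 gives A_3.

Type A_3, Milnor number mu = 3.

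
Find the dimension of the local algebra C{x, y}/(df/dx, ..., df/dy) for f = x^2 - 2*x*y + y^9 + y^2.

8

The Hessian of f at 0 has rank 1. Corank 1: A-series; mu = 8 gives A_8.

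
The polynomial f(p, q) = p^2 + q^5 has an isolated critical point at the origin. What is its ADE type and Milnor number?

Type A_4, Milnor number mu = 4.

The Hessian of f at 0 has rank 1. Corank 1: A-series; mu = 4 gives A_4.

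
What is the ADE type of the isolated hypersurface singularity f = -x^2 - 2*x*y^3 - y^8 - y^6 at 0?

A_{7}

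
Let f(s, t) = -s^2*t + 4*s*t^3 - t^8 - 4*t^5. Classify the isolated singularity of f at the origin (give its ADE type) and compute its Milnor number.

Type D9, Milnor number mu = 9.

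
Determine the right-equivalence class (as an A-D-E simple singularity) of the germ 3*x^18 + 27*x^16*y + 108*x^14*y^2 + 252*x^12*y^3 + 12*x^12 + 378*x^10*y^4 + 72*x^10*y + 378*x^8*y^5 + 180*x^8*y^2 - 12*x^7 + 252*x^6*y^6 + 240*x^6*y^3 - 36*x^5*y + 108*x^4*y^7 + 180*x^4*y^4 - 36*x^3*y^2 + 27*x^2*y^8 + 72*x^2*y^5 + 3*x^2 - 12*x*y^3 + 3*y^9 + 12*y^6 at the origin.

A_{8}

The Hessian of f at 0 has rank 1. Corank 1: A-series; mu = 8 gives A_8.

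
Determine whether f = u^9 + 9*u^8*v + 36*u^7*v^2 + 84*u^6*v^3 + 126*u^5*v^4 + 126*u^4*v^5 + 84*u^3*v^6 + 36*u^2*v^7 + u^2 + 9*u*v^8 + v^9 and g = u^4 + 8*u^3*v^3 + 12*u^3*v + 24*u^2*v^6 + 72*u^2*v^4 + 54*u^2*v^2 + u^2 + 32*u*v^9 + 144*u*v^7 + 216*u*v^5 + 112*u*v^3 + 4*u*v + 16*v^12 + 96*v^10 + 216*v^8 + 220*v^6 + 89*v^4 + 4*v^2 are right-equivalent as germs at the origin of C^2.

No.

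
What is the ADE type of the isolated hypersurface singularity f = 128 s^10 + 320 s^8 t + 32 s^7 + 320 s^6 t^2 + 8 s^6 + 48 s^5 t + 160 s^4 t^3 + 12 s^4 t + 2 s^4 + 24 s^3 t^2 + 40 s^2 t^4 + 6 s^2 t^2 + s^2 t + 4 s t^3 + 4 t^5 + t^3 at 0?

D4

The Hessian of f at 0 has rank 0. Corank 2; j^3 = t*(s^2 + t^2) splits into three distinct lines over C (the quadratic factor has nonzero discriminant), so D_4.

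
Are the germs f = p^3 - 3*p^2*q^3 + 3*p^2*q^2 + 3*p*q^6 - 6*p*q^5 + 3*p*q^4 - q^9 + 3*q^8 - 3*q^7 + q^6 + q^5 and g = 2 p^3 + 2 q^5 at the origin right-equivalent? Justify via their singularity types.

The Hessian of f at 0 has rank 0. Corank 2; j^3 = p^3 is a perfect cube, so E-series; the 5-jet and mu = 8 give E_8. The Hessian of g at 0 has rank 0. Corank 2; j^3 = 2*p^3 is a perfect cube, so E-series; the 5-jet and mu = 8 give E_8. Both have type E_8, hence right-equivalent.

Yes.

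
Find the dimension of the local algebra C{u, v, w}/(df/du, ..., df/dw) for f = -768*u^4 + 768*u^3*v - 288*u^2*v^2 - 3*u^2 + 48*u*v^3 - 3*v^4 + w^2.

The Hessian of f at 0 is [[-6, 0, 0], [0, 0, 0], [0, 0, 2]] with rank 2, so corank 1. A Groebner basis of the Jacobian ideal J(f) in C{u,v,w} is {v^3, u, w}; counting standard monomials gives mu = 3. Corank 1: A-series; mu = 3 gives A_3.

3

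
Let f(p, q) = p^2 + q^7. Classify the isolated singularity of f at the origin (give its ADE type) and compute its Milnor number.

Type A_{6}, Milnor number mu = 6.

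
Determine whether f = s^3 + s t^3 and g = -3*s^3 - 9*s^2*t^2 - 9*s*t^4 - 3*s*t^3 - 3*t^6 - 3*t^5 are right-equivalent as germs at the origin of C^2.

The Hessian of f at 0 is [[0, 0], [0, 0]] with rank 0, so corank 2. A Groebner basis of the Jacobian ideal J(f) in C{s,t} is {s^3, s*t^2, 3*s^2 + t^3}; counting standard monomials gives mu = 7. Corank 2; j^3 = s^3 is a perfect cube, so E-series; the 4-jet and mu = 7 give E_7. The Hessian of g at 0 is [[0, 0], [0, 0]] with rank 0, so corank 2. A Groebner basis of the Jacobian ideal J(g) in C{s,t} is {-s^2 + t^4 - t^3/3, s^3, s^2*t + s^2/3 + t^3/9, s^2 + s*t^2 + t^3/3}; counting standard monomials gives mu = 7. Corank 2; j^3 = -3*s^3 is a perfect cube, so E-series; the 4-jet and mu = 7 give E_7. Both have type E_7, hence right-equivalent.

Yes.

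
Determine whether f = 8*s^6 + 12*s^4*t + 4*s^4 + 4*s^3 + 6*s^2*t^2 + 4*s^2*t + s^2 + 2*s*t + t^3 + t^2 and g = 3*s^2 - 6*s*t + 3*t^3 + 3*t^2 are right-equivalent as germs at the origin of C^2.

Yes.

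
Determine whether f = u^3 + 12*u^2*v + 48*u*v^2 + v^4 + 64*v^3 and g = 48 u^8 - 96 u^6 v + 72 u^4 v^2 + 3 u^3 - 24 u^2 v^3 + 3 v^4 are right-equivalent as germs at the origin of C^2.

Yes.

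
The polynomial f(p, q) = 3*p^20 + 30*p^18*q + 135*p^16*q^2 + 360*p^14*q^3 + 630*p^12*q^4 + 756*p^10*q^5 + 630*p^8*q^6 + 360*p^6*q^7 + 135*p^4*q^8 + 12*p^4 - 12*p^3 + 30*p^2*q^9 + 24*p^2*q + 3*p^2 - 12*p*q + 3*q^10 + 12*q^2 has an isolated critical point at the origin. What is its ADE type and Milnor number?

Type A9, Milnor number mu = 9.

The Hessian of f at 0 has rank 1. Corank 1: A-series; mu = 9 gives A_9.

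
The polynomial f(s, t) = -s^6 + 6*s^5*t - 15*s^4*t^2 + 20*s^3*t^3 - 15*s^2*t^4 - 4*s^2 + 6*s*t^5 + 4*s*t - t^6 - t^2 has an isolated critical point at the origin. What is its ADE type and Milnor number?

The Hessian of f at 0 has rank 1. Corank 1: A-series; mu = 5 gives A_5.

Type A5, Milnor number mu = 5.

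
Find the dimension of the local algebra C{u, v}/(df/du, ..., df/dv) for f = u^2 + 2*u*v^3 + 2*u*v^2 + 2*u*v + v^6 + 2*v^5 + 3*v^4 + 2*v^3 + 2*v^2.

1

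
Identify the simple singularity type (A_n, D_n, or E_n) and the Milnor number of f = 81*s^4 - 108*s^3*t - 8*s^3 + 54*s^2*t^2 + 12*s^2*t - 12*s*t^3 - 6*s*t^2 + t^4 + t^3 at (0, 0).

Type E_{6}, Milnor number mu = 6.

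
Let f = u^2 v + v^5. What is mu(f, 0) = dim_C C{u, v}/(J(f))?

6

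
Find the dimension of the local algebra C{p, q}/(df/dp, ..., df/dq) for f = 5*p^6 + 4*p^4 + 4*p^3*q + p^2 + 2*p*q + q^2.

The Hessian of f at 0 is [[2, 2], [2, 2]] with rank 1, so corank 1. A Groebner basis of the Jacobian ideal J(f) in C{p,q} is {p*q^2 + p/2 + q/2, -p/2 + q^3 - q/2, p^2 + 2*p*q + q^2}; counting standard monomials gives mu = 5. Corank 1: A-series; mu = 5 gives A_5.

5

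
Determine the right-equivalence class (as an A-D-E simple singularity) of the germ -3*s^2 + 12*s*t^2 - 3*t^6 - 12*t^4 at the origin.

A_5

The Hessian of f at 0 is [[-6, 0], [0, 0]] with rank 1, so corank 1. A Groebner basis of the Jacobian ideal J(f) in C{s,t} is {s^3, s^2*t, -s/2 + t^2}; counting standard monomials gives mu = 5. Corank 1: A-series; mu = 5 gives A_5.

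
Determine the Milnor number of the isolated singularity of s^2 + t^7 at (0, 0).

6

The Hessian of f at 0 is [[2, 0], [0, 0]] with rank 1, so corank 1. A Groebner basis of the Jacobian ideal J(f) in C{s,t} is {t^6, s}; counting standard monomials gives mu = 6. Corank 1: A-series; mu = 6 gives A_6.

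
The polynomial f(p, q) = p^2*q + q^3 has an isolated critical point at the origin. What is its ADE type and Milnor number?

Type D_4, Milnor number mu = 4.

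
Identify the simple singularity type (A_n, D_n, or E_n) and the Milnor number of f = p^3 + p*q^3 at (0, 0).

Type E7, Milnor number mu = 7.

The Hessian of f at 0 has rank 0. Corank 2; j^3 = p^3 is a perfect cube, so E-series; the 4-jet and mu = 7 give E_7.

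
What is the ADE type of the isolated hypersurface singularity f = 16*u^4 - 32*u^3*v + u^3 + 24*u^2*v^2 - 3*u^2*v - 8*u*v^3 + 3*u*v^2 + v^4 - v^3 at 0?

E_{6}

The Hessian of f at 0 is [[0, 0], [0, 0]] with rank 0, so corank 2. A Groebner basis of the Jacobian ideal J(f) in C{u,v} is {v^4, u*v^2 - 5*v^3/6, u^2 - 2*u*v + v^2}; counting standard monomials gives mu = 6. Corank 2; j^3 = (u - v)^3 is a perfect cube, so E-series; the 4-jet and mu = 6 give E_6.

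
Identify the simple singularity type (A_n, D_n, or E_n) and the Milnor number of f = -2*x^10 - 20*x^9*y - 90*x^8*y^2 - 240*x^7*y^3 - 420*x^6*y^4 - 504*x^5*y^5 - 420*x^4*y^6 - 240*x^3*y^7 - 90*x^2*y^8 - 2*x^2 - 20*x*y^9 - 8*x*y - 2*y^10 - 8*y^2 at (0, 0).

The Hessian of f at 0 has rank 1. Corank 1: A-series; mu = 9 gives A_9.

Type A_9, Milnor number mu = 9.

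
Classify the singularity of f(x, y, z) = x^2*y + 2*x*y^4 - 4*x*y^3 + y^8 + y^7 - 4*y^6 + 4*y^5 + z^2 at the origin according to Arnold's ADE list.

The Hessian of f at 0 has rank 1. Corank 2; j^3 = x^2*y has shape L^2 M (L != M), so D-series; mu = 9 gives D_9.

D_{9}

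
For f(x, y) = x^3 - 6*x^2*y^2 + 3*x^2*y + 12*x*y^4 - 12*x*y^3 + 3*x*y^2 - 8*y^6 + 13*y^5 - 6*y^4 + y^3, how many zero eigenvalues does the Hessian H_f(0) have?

2

Hessian at 0 has rank 0.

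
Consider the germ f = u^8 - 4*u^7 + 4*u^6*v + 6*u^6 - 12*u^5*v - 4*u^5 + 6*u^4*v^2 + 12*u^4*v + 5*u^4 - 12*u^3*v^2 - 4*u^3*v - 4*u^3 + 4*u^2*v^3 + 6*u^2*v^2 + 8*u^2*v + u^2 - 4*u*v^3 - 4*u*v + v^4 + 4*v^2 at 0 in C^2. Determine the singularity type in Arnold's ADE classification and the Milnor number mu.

Type A3, Milnor number mu = 3.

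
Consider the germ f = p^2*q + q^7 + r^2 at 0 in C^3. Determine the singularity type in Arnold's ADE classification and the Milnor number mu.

Type D8, Milnor number mu = 8.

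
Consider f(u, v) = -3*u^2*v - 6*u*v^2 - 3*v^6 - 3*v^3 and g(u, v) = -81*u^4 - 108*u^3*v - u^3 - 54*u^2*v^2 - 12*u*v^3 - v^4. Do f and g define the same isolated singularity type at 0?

No.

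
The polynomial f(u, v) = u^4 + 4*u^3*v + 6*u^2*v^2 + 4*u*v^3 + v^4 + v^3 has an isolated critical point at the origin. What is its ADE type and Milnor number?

The Hessian of f at 0 has rank 0. Corank 2; j^3 = v^3 is a perfect cube, so E-series; the 4-jet and mu = 6 give E_6.

Type E6, Milnor number mu = 6.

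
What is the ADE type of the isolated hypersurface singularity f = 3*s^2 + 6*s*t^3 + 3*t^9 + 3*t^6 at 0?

The Hessian of f at 0 has rank 1. Corank 1: A-series; mu = 8 gives A_8.

A_8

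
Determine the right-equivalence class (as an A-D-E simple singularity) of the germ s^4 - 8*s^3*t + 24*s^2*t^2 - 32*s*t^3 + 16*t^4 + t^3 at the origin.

E6

The Hessian of f at 0 has rank 0. Corank 2; j^3 = t^3 is a perfect cube, so E-series; the 4-jet and mu = 6 give E_6.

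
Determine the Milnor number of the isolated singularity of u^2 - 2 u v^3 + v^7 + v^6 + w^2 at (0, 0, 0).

6

The Hessian of f at 0 has rank 2. Corank 1: A-series; mu = 6 gives A_6.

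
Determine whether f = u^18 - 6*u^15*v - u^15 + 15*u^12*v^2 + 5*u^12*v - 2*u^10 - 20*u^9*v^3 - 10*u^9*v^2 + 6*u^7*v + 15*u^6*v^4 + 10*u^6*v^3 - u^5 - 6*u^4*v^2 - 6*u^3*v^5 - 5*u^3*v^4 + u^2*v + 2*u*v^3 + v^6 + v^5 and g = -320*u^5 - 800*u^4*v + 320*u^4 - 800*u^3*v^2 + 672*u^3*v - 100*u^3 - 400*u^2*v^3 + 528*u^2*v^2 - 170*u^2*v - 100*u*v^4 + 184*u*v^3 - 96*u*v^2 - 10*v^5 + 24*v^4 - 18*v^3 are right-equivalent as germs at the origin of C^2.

No.

The Hessian of f at 0 is [[0, 0], [0, 0]] with rank 0, so corank 2. A Groebner basis of the Jacobian ideal J(f) in C{u,v} is {u^3, u^2*v + u^2/6 + u*v^2/6, u*v + v^3}; counting standard monomials gives mu = 7. Corank 2; j^3 = u^2*v has shape L^2 M (L != M), so D-series; mu = 7 gives D_7. The Hessian of g at 0 is [[0, 0], [0, 0]] with rank 0, so corank 2. A Groebner basis of the Jacobian ideal J(g) in C{u,v} is {u^3 - 1485*u^2 - 3537*u*v/2 - 1053*v^2/2, u^2*v + 2625*u^2 + 6255*u*v/2 + 1863*v^2/2, -4625*u^2 + u*v^2 - 11025*u*v/2 - 3285*v^2/2, 8125*u^2 + 19375*u*v/2 + v^3 + 5775*v^2/2}; counting standard monomials gives mu = 6. Corank 2; j^3 = -2*(2*u + v)*(5*u + 3*v)^2 has shape L^2 M (L != M), so D-series; mu = 6 gives D_6. f is D_7 but g is D_6, hence not right-equivalent.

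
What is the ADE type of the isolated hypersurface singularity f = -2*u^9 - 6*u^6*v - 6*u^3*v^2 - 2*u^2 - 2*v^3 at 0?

The Hessian of f at 0 is [[-4, 0], [0, 0]] with rank 1, so corank 1. A Groebner basis of the Jacobian ideal J(f) in C{u,v} is {v^2, u}; counting standard monomials gives mu = 2. Corank 1: A-series; mu = 2 gives A_2.

A_{2}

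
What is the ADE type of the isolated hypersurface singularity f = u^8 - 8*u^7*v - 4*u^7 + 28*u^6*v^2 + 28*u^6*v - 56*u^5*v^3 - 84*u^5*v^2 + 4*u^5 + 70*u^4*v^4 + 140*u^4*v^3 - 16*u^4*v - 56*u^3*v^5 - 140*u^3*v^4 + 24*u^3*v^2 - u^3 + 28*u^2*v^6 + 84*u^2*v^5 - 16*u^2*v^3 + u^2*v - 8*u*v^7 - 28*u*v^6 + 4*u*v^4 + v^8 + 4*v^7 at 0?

D_{9}

The Hessian of f at 0 is [[0, 0], [0, 0]] with rank 0, so corank 2. A Groebner basis of the Jacobian ideal J(f) in C{u,v} is {u^2*v^2, u^2*v + u^2/2 + u*v^3, 4*u^2*v + 3*u^2/2 + u*v/2 + v^4, u^3}; counting standard monomials gives mu = 9. Corank 2; j^3 = -u^2*(u - v) has shape L^2 M (L != M), so D-series; mu = 9 gives D_9.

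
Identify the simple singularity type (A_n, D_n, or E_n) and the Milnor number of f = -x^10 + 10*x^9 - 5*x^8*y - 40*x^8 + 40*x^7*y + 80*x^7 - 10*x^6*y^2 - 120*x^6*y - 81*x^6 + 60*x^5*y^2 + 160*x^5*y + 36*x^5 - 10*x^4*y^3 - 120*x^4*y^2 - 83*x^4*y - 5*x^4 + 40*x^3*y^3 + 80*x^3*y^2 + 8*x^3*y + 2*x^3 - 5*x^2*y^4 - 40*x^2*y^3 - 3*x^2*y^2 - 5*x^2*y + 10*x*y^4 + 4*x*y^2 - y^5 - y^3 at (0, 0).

Type D_6, Milnor number mu = 6.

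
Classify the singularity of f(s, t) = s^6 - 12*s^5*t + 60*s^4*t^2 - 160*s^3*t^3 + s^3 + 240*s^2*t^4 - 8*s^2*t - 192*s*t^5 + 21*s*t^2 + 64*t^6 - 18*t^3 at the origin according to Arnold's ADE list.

The Hessian of f at 0 has rank 0. Corank 2; j^3 = (s - 3*t)^2*(s - 2*t) has shape L^2 M (L != M), so D-series; mu = 7 gives D_7.

D_7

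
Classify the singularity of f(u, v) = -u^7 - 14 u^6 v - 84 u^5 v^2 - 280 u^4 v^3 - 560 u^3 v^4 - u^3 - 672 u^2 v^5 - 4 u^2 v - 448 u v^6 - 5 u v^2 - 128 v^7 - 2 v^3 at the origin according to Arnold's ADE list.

D_8

The Hessian of f at 0 has rank 0. Corank 2; j^3 = -(u + v)^2*(u + 2*v) has shape L^2 M (L != M), so D-series; mu = 8 gives D_8.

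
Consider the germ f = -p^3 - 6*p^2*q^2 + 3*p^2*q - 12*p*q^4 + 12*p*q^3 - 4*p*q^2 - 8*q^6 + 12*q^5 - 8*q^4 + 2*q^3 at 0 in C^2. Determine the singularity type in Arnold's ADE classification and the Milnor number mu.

The Hessian of f at 0 is [[0, 0], [0, 0]] with rank 0, so corank 2. A Groebner basis of the Jacobian ideal J(f) in C{p,q} is {q^3, p^2 - 2*q^2/3, p*q - q^2}; counting standard monomials gives mu = 4. Corank 2; j^3 = -(p - q)*(p^2 - 2*p*q + 2*q^2) splits into three distinct lines over C (the quadratic factor has nonzero discriminant), so D_4.

Type D4, Milnor number mu = 4.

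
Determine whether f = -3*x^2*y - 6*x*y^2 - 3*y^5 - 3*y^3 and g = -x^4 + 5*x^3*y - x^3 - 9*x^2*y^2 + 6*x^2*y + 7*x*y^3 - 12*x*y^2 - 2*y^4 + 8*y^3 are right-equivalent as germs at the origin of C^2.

No.

The Hessian of f at 0 has rank 0. Corank 2; j^3 = -3*y*(x + y)^2 has shape L^2 M (L != M), so D-series; mu = 6 gives D_6. The Hessian of g at 0 has rank 0. Corank 2; j^3 = -(x - 2*y)^3 is a perfect cube, so E-series; the 4-jet and mu = 7 give E_7. f is D_6 but g is E_7, hence not right-equivalent.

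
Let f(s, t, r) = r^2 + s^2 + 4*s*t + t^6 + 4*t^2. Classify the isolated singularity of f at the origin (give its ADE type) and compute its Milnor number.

Type A_{5}, Milnor number mu = 5.

The Hessian of f at 0 is [[2, 4, 0], [4, 8, 0], [0, 0, 2]] with rank 2, so corank 1. A Groebner basis of the Jacobian ideal J(f) in C{s,t,r} is {t^5, s + 2*t, r}; counting standard monomials gives mu = 5. Corank 1: A-series; mu = 5 gives A_5.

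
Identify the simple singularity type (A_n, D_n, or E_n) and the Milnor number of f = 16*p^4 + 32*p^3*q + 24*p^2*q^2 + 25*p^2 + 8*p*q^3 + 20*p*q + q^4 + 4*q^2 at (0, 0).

The Hessian of f at 0 has rank 1. Corank 1: A-series; mu = 3 gives A_3.

Type A3, Milnor number mu = 3.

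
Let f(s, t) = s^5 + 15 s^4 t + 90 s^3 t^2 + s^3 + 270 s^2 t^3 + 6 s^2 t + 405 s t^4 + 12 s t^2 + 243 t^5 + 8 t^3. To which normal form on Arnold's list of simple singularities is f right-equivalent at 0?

E8

The Hessian of f at 0 is [[0, 0], [0, 0]] with rank 0, so corank 2. A Groebner basis of the Jacobian ideal J(f) in C{s,t} is {t^5, s*t^3 + 9*t^4/4, s^2 + 4*s*t + 4*t^2}; counting standard monomials gives mu = 8. Corank 2; j^3 = (s + 2*t)^3 is a perfect cube, so E-series; the 5-jet and mu = 8 give E_8.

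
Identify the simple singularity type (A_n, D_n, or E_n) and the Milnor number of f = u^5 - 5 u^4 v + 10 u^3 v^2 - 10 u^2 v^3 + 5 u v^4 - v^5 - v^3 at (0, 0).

The Hessian of f at 0 has rank 0. Corank 2; j^3 = -v^3 is a perfect cube, so E-series; the 5-jet and mu = 8 give E_8.

Type E_8, Milnor number mu = 8.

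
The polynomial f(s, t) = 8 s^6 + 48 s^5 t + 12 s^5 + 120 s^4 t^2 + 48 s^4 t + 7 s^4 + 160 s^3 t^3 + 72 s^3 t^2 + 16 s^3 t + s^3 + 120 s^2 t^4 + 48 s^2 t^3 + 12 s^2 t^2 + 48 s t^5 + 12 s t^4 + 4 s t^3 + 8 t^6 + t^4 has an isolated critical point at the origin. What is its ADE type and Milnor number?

The Hessian of f at 0 has rank 0. Corank 2; j^3 = s^3 is a perfect cube, so E-series; the 4-jet and mu = 6 give E_6.

Type E_{6}, Milnor number mu = 6.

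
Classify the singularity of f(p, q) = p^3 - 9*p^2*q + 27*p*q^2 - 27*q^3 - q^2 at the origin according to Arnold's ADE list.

A_2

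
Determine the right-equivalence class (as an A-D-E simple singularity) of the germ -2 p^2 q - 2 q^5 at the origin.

D6

The Hessian of f at 0 has rank 0. Corank 2; j^3 = -2*p^2*q has shape L^2 M (L != M), so D-series; mu = 6 gives D_6.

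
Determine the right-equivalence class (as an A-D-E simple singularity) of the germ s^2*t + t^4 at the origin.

The Hessian of f at 0 has rank 0. Corank 2; j^3 = s^2*t has shape L^2 M (L != M), so D-series; mu = 5 gives D_5.

D5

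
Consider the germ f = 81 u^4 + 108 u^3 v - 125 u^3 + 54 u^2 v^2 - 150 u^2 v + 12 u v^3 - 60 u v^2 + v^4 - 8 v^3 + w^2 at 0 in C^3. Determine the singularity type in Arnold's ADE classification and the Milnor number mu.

The Hessian of f at 0 is [[0, 0, 0], [0, 0, 0], [0, 0, 2]] with rank 1, so corank 2. A Groebner basis of the Jacobian ideal J(f) in C{u,v,w} is {v^4, u*v^2 + 17*v^3/45, u^2 + 4*u*v/5 + 4*v^2/25, w}; counting standard monomials gives mu = 6. Corank 2; j^3 = -(5*u + 2*v)^3 is a perfect cube, so E-series; the 4-jet and mu = 6 give E_6.

Type E_6, Milnor number mu = 6.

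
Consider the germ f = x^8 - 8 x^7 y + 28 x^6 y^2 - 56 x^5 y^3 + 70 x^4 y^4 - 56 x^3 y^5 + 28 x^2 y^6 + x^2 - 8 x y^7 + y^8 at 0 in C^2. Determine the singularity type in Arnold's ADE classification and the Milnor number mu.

Type A7, Milnor number mu = 7.

The Hessian of f at 0 has rank 1. Corank 1: A-series; mu = 7 gives A_7.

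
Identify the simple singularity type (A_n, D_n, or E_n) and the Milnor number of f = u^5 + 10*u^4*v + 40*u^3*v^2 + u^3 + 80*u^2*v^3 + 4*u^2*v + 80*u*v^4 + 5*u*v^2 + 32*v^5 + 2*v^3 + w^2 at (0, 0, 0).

The Hessian of f at 0 has rank 1. Corank 2; j^3 = (u + v)^2*(u + 2*v) has shape L^2 M (L != M), so D-series; mu = 6 gives D_6.

Type D_6, Milnor number mu = 6.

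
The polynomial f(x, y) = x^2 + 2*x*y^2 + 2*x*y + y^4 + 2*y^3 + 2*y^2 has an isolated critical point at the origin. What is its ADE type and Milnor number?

The Hessian of f at 0 has rank 2. Corank 0: nondegenerate Morse point, so A_1.

Type A_{1}, Milnor number mu = 1.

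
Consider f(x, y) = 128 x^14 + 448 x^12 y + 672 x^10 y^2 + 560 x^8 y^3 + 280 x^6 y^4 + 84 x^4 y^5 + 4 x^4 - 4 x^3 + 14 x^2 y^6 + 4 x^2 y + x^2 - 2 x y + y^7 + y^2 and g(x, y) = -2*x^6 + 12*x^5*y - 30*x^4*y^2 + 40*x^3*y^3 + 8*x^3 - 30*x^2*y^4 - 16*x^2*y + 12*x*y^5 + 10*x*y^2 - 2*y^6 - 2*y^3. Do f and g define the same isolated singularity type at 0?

No.

The Hessian of f at 0 is [[2, -2], [-2, 2]] with rank 1, so corank 1. A Groebner basis of the Jacobian ideal J(f) in C{x,y} is {-7*x*y/6 + 5*x/24 + y^4 + 2*y^3/3 + 3*y^2/4 - 5*y/24, x*y^2 - 2*x*y/3 + x/12 - y^3/3 + y^2/2 - y/12, x^2 - x/2 + y/2}; counting standard monomials gives mu = 6. Corank 1: A-series; mu = 6 gives A_6. The Hessian of g at 0 is [[0, 0], [0, 0]] with rank 0, so corank 2. A Groebner basis of the Jacobian ideal J(g) in C{x,y} is {32*x*y/3 + y^5 - 16*y^2/3, x*y^2 - y^3/2, x^2 - 3*x*y/2 + y^2/2}; counting standard monomials gives mu = 7. Corank 2; j^3 = 2*(x - y)*(2*x - y)^2 has shape L^2 M (L != M), so D-series; mu = 7 gives D_7. f is A_6 but g is D_7, hence not right-equivalent.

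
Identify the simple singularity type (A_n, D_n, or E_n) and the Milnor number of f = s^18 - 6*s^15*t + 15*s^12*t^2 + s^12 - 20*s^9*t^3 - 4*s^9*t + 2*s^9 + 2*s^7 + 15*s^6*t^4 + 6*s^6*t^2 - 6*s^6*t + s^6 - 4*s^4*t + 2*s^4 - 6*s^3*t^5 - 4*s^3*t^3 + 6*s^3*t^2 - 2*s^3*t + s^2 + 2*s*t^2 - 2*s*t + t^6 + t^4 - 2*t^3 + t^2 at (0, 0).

Type A5, Milnor number mu = 5.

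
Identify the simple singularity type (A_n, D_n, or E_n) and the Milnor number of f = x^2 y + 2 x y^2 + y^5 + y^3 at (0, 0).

Type D_6, Milnor number mu = 6.

The Hessian of f at 0 has rank 0. Corank 2; j^3 = y*(x + y)^2 has shape L^2 M (L != M), so D-series; mu = 6 gives D_6.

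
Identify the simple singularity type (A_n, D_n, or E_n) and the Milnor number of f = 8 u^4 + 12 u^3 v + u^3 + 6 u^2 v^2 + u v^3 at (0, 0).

The Hessian of f at 0 is [[0, 0], [0, 0]] with rank 0, so corank 2. A Groebner basis of the Jacobian ideal J(f) in C{u,v} is {3*u^2/4 + v^4 + v^3/4, u^3, u^2*v - u^2/4 - v^3/12, u^2 + u*v^2 + v^3/3}; counting standard monomials gives mu = 7. Corank 2; j^3 = u^3 is a perfect cube, so E-series; the 4-jet and mu = 7 give E_7.

Type E_7, Milnor number mu = 7.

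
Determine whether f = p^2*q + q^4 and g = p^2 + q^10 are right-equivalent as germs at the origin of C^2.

The Hessian of f at 0 is [[0, 0], [0, 0]] with rank 0, so corank 2. A Groebner basis of the Jacobian ideal J(f) in C{p,q} is {p^3, p^2/4 + q^3, p*q}; counting standard monomials gives mu = 5. Corank 2; j^3 = p^2*q has shape L^2 M (L != M), so D-series; mu = 5 gives D_5. The Hessian of g at 0 is [[2, 0], [0, 0]] with rank 1, so corank 1. A Groebner basis of the Jacobian ideal J(g) in C{p,q} is {q^9, p}; counting standard monomials gives mu = 9. Corank 1: A-series; mu = 9 gives A_9. f is D_5 but g is A_9, hence not right-equivalent.

No.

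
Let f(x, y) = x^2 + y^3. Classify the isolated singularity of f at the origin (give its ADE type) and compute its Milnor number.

The Hessian of f at 0 has rank 1. Corank 1: A-series; mu = 2 gives A_2.

Type A_{2}, Milnor number mu = 2.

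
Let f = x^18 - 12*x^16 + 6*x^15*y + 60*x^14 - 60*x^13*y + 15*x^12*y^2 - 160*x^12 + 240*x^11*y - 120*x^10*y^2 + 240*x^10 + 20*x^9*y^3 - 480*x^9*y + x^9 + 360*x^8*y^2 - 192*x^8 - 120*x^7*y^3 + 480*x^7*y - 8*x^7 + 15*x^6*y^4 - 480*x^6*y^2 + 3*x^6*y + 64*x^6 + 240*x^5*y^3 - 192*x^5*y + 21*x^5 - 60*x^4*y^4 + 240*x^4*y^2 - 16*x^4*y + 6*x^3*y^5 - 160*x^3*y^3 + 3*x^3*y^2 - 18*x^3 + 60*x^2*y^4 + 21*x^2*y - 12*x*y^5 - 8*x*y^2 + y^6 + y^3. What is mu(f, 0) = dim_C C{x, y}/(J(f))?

7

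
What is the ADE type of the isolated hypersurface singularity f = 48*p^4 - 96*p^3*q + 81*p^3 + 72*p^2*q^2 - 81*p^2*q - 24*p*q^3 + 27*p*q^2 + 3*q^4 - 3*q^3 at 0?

E_{6}

The Hessian of f at 0 has rank 0. Corank 2; j^3 = 3*(3*p - q)^3 is a perfect cube, so E-series; the 4-jet and mu = 6 give E_6.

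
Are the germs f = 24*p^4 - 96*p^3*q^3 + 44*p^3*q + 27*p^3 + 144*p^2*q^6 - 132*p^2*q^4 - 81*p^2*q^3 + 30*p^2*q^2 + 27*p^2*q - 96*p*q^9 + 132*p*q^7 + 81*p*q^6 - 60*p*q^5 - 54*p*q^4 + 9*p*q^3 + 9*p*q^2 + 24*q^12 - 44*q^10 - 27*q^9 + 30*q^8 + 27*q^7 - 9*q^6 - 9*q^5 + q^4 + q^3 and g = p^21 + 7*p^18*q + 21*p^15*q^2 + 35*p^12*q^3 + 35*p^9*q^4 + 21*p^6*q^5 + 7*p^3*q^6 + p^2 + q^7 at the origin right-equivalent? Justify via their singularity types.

The Hessian of f at 0 has rank 0. Corank 2; j^3 = (3*p + q)^3 is a perfect cube, so E-series; the 4-jet and mu = 7 give E_7. The Hessian of g at 0 has rank 1. Corank 1: A-series; mu = 6 gives A_6. f is E_7 but g is A_6, hence not right-equivalent.

No.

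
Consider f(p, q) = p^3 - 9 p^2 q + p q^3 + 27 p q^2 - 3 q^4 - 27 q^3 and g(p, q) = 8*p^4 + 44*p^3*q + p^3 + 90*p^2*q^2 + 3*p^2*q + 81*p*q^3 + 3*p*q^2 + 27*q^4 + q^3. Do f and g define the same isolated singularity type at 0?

Yes.

The Hessian of f at 0 is [[0, 0], [0, 0]] with rank 0, so corank 2. A Groebner basis of the Jacobian ideal J(f) in C{p,q} is {p^3 - 9*p^2*q - 162*p^2 + 972*p*q - 1458*q^2, 9*p^2 + p*q^2 - 54*p*q + 81*q^2, 3*p^2 - 18*p*q + q^3 + 27*q^2}; counting standard monomials gives mu = 7. Corank 2; j^3 = (p - 3*q)^3 is a perfect cube, so E-series; the 4-jet and mu = 7 give E_7. The Hessian of g at 0 is [[0, 0], [0, 0]] with rank 0, so corank 2. A Groebner basis of the Jacobian ideal J(g) in C{p,q} is {3*p^2/4 + 3*p*q/2 + q^4 + q^3/4 + 3*q^2/4, p^3 + 15*p^2/4 + 15*p*q/2 + 9*q^3/4 + 15*q^2/4, p^2*q - 9*p^2/4 - 9*p*q/2 - 7*q^3/4 - 9*q^2/4, p^2 + p*q^2 + 2*p*q + 4*q^3/3 + q^2}; counting standard monomials gives mu = 7. Corank 2; j^3 = (p + q)^3 is a perfect cube, so E-series; the 4-jet and mu = 7 give E_7. Both have type E_7, hence right-equivalent.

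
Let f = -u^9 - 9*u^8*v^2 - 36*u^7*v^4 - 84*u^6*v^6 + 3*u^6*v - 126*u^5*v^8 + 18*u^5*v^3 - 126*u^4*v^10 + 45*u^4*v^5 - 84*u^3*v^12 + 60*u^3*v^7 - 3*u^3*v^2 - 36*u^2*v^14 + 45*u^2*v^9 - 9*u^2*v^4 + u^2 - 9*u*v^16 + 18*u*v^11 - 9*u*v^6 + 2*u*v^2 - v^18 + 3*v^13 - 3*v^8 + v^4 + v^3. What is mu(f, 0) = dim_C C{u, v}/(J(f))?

2

The Hessian of f at 0 has rank 1. Corank 1: A-series; mu = 2 gives A_2.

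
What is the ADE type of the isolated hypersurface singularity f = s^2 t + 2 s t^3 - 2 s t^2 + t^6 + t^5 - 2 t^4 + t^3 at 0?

The Hessian of f at 0 has rank 0. Corank 2; j^3 = t*(s - t)^2 has shape L^2 M (L != M), so D-series; mu = 7 gives D_7.

D_7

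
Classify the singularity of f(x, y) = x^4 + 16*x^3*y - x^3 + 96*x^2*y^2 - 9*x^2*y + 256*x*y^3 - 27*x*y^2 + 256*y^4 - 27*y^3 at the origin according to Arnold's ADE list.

The Hessian of f at 0 has rank 0. Corank 2; j^3 = -(x + 3*y)^3 is a perfect cube, so E-series; the 4-jet and mu = 6 give E_6.

E_{6}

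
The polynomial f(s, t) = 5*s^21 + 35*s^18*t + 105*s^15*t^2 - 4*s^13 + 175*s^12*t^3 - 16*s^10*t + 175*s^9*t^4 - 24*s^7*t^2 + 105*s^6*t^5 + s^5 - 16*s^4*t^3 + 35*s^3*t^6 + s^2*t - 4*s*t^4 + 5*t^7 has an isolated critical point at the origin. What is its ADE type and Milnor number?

The Hessian of f at 0 has rank 0. Corank 2; j^3 = s^2*t has shape L^2 M (L != M), so D-series; mu = 8 gives D_8.

Type D_8, Milnor number mu = 8.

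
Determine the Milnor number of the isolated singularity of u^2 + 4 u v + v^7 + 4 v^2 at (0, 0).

6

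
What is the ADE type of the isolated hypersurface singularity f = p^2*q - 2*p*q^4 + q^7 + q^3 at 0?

The Hessian of f at 0 is [[0, 0], [0, 0]] with rank 0, so corank 2. A Groebner basis of the Jacobian ideal J(f) in C{p,q} is {q^3, p^2 + 3*q^2, p*q}; counting standard monomials gives mu = 4. Corank 2; j^3 = q*(p^2 + q^2) splits into three distinct lines over C (the quadratic factor has nonzero discriminant), so D_4.

D_4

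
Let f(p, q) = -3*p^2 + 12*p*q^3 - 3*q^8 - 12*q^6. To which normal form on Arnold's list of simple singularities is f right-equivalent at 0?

A7

The Hessian of f at 0 has rank 1. Corank 1: A-series; mu = 7 gives A_7.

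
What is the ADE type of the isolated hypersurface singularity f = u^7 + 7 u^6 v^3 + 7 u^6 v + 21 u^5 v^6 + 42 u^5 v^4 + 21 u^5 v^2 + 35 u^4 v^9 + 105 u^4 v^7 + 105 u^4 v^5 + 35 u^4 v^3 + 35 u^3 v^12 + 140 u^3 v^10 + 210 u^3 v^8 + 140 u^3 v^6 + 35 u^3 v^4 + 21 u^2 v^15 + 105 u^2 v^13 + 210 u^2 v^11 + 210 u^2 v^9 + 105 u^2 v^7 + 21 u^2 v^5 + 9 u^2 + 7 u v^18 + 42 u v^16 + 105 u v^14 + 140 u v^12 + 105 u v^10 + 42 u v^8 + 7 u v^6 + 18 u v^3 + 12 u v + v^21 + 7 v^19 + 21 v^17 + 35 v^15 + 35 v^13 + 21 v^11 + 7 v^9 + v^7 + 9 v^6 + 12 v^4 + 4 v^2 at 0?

A6

The Hessian of f at 0 is [[18, 12], [12, 8]] with rank 1, so corank 1. A Groebner basis of the Jacobian ideal J(f) in C{u,v} is {u + v^3 + 2*v/3, u^2 + 4*u*v/3 + 4*v^2/9}; counting standard monomials gives mu = 6. Corank 1: A-series; mu = 6 gives A_6.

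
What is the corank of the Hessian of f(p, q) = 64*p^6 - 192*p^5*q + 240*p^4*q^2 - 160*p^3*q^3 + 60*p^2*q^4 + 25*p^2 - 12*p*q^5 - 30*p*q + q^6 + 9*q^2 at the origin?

The Hessian at 0 is [[50, -30], [-30, 18]] of rank 1; hence corank 1.

1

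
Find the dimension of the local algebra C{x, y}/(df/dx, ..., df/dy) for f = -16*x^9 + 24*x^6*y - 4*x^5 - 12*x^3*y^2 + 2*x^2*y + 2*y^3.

The Hessian of f at 0 has rank 0. Corank 2; j^3 = 2*y*(x^2 + y^2) splits into three distinct lines over C (the quadratic factor has nonzero discriminant), so D_4.

4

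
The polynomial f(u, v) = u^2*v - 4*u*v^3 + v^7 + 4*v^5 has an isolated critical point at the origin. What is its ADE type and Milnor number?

Type D_8, Milnor number mu = 8.

The Hessian of f at 0 has rank 0. Corank 2; j^3 = u^2*v has shape L^2 M (L != M), so D-series; mu = 8 gives D_8.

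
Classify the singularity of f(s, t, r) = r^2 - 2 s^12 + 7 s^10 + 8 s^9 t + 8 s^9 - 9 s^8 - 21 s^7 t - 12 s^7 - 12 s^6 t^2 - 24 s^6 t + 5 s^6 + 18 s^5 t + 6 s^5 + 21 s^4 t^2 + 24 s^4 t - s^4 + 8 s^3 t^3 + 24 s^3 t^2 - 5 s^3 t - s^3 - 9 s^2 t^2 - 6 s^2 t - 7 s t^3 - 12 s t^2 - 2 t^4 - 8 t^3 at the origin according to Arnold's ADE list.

E_{7}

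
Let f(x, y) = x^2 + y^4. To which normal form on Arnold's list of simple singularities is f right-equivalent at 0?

The Hessian of f at 0 has rank 1. Corank 1: A-series; mu = 3 gives A_3.

A_3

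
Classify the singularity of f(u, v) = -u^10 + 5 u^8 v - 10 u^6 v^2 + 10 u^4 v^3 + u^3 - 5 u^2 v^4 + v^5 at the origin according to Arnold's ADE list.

E_8

The Hessian of f at 0 has rank 0. Corank 2; j^3 = u^3 is a perfect cube, so E-series; the 5-jet and mu = 8 give E_8.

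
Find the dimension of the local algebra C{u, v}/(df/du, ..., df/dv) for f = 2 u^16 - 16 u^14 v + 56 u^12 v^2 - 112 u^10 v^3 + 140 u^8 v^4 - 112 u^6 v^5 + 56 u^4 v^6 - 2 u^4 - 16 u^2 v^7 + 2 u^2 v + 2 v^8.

9

The Hessian of f at 0 has rank 0. Corank 2; j^3 = 2*u^2*v has shape L^2 M (L != M), so D-series; mu = 9 gives D_9.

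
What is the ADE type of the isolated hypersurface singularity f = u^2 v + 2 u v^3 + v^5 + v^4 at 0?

D_5

The Hessian of f at 0 has rank 0. Corank 2; j^3 = u^2*v has shape L^2 M (L != M), so D-series; mu = 5 gives D_5.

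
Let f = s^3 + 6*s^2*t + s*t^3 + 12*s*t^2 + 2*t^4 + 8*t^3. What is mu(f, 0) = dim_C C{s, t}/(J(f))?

The Hessian of f at 0 is [[0, 0], [0, 0]] with rank 0, so corank 2. A Groebner basis of the Jacobian ideal J(f) in C{s,t} is {s^3 + 6*s^2*t + 48*s^2 + 192*s*t + 192*t^2, -6*s^2 + s*t^2 - 24*s*t - 24*t^2, 3*s^2 + 12*s*t + t^3 + 12*t^2}; counting standard monomials gives mu = 7. Corank 2; j^3 = (s + 2*t)^3 is a perfect cube, so E-series; the 4-jet and mu = 7 give E_7.

7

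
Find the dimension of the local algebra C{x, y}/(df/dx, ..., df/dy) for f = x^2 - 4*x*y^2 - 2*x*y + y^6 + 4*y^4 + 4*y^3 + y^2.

The Hessian of f at 0 has rank 1. Corank 1: A-series; mu = 5 gives A_5.

5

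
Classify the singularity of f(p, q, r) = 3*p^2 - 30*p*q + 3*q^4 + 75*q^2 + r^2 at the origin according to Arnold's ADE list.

The Hessian of f at 0 has rank 2. Corank 1: A-series; mu = 3 gives A_3.

A_{3}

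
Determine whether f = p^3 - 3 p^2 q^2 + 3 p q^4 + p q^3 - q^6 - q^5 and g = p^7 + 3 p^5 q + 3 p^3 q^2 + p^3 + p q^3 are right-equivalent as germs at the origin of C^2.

The Hessian of f at 0 is [[0, 0], [0, 0]] with rank 0, so corank 2. A Groebner basis of the Jacobian ideal J(f) in C{p,q} is {-p^2 + q^4 - q^3/3, p^3, p^2*q + p^2/3 + q^3/9, -p^2 + p*q^2 - q^3/3}; counting standard monomials gives mu = 7. Corank 2; j^3 = p^3 is a perfect cube, so E-series; the 4-jet and mu = 7 give E_7. The Hessian of g at 0 is [[0, 0], [0, 0]] with rank 0, so corank 2. A Groebner basis of the Jacobian ideal J(g) in C{p,q} is {p^3, p*q^2, 3*p^2 + q^3}; counting standard monomials gives mu = 7. Corank 2; j^3 = p^3 is a perfect cube, so E-series; the 4-jet and mu = 7 give E_7. Both have type E_7, hence right-equivalent.

Yes.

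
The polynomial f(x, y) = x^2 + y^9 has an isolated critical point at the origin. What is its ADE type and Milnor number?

The Hessian of f at 0 has rank 1. Corank 1: A-series; mu = 8 gives A_8.

Type A_{8}, Milnor number mu = 8.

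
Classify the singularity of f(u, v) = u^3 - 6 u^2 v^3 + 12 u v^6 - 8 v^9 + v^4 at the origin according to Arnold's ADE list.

The Hessian of f at 0 has rank 0. Corank 2; j^3 = u^3 is a perfect cube, so E-series; the 4-jet and mu = 6 give E_6.

E6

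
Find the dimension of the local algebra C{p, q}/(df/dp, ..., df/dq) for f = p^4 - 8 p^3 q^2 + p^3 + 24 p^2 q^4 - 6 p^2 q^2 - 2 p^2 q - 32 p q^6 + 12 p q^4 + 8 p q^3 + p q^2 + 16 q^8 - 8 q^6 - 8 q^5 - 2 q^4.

5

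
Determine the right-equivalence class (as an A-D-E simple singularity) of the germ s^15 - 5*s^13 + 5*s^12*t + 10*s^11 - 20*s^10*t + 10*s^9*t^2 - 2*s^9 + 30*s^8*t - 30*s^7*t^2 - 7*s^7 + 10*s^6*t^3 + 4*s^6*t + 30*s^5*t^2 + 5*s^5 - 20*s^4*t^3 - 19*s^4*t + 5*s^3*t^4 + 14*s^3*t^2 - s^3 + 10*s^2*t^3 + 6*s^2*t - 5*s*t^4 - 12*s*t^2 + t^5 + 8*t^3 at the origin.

E_8

The Hessian of f at 0 has rank 0. Corank 2; j^3 = -(s - 2*t)^3 is a perfect cube, so E-series; the 5-jet and mu = 8 give E_8.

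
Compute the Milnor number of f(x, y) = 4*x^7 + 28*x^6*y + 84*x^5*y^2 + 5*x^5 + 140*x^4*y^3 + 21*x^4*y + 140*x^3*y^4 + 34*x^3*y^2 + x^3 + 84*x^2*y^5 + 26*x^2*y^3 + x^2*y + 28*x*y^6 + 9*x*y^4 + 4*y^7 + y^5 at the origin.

The Hessian of f at 0 has rank 0. Corank 2; j^3 = x^2*(x + y) has shape L^2 M (L != M), so D-series; mu = 6 gives D_6.

6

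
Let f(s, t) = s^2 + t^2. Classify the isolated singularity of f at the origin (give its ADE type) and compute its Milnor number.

Type A_1, Milnor number mu = 1.

The Hessian of f at 0 has rank 2. Corank 0: nondegenerate Morse point, so A_1.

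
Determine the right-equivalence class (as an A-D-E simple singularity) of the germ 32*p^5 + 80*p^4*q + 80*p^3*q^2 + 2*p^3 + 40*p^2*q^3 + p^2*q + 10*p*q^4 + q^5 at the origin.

D_{6}

The Hessian of f at 0 is [[0, 0], [0, 0]] with rank 0, so corank 2. A Groebner basis of the Jacobian ideal J(f) in C{p,q} is {-p*q/10 + q^4, p*q^2, p^2 + p*q/2}; counting standard monomials gives mu = 6. Corank 2; j^3 = p^2*(2*p + q) has shape L^2 M (L != M), so D-series; mu = 6 gives D_6.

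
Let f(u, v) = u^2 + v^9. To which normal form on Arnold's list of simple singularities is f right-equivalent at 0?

A_{8}

The Hessian of f at 0 has rank 1. Corank 1: A-series; mu = 8 gives A_8.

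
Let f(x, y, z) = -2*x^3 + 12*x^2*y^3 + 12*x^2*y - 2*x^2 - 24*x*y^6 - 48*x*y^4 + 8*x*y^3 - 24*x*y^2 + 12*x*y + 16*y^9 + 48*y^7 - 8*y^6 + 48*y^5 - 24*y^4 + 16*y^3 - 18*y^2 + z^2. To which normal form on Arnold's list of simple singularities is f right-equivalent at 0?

The Hessian of f at 0 has rank 2. Corank 1: A-series; mu = 2 gives A_2.

A_2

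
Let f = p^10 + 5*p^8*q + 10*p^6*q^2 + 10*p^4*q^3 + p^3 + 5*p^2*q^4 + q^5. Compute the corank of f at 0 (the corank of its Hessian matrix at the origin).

Hessian at 0 has rank 0.

2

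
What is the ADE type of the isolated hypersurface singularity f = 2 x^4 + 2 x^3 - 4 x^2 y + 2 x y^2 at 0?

D_{5}

The Hessian of f at 0 is [[0, 0], [0, 0]] with rank 0, so corank 2. A Groebner basis of the Jacobian ideal J(f) in C{x,y} is {x*y^2 - x*y/4 + y^2/4, -x*y/4 + y^3 + y^2/4, x^2 - x*y}; counting standard monomials gives mu = 5. Corank 2; j^3 = 2*x*(x - y)^2 has shape L^2 M (L != M), so D-series; mu = 5 gives D_5.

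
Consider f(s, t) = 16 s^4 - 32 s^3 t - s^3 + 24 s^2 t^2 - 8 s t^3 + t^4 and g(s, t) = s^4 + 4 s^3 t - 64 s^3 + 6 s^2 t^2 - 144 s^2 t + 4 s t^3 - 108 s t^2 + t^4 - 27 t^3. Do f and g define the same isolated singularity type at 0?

Yes.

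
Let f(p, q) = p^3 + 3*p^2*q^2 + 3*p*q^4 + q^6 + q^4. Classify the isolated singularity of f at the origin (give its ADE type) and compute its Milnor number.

Type E_{6}, Milnor number mu = 6.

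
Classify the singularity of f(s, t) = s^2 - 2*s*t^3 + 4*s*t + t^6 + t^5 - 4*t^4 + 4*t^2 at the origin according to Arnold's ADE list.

A_4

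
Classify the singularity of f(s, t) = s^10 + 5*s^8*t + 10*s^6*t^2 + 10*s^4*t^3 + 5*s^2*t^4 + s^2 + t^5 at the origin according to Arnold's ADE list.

The Hessian of f at 0 has rank 1. Corank 1: A-series; mu = 4 gives A_4.

A_{4}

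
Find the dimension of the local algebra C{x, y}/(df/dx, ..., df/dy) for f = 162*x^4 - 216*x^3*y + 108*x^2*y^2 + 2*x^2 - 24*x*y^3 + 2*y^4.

The Hessian of f at 0 has rank 1. Corank 1: A-series; mu = 3 gives A_3.

3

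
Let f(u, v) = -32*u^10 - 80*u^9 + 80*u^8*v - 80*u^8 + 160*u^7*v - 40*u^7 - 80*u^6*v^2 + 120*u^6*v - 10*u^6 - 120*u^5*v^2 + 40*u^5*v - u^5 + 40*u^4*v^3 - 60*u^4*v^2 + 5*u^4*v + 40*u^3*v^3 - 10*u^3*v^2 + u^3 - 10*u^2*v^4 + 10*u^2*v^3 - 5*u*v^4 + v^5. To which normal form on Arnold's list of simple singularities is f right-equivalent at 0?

E_{8}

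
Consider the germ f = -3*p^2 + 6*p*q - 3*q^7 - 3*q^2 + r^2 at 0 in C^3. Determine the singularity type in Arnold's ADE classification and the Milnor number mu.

Type A_6, Milnor number mu = 6.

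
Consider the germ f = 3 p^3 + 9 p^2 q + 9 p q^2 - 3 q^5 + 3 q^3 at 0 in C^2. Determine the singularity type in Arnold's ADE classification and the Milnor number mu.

The Hessian of f at 0 has rank 0. Corank 2; j^3 = 3*(p + q)^3 is a perfect cube, so E-series; the 5-jet and mu = 8 give E_8.

Type E_8, Milnor number mu = 8.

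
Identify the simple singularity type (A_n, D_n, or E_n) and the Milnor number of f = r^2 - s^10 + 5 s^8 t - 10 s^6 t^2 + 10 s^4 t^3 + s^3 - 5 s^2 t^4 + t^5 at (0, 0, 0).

Type E8, Milnor number mu = 8.

The Hessian of f at 0 has rank 1. Corank 2; j^3 = s^3 is a perfect cube, so E-series; the 5-jet and mu = 8 give E_8.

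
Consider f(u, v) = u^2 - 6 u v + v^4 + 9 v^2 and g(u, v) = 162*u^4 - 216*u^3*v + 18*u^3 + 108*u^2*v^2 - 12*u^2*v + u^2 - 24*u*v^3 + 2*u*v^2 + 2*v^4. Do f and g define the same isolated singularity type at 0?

Yes.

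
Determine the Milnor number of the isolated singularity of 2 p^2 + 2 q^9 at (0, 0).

8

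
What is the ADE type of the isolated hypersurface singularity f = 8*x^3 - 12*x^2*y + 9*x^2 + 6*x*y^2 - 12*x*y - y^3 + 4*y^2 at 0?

The Hessian of f at 0 has rank 1. Corank 1: A-series; mu = 2 gives A_2.

A2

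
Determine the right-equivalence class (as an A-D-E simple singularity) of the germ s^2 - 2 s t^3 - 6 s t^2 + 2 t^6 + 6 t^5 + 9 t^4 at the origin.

A_5

The Hessian of f at 0 has rank 1. Corank 1: A-series; mu = 5 gives A_5.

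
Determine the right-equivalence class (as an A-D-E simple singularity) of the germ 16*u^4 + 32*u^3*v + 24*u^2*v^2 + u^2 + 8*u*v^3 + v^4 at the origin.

A3

The Hessian of f at 0 has rank 1. Corank 1: A-series; mu = 3 gives A_3.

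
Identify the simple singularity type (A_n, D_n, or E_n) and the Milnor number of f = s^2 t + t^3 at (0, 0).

The Hessian of f at 0 is [[0, 0], [0, 0]] with rank 0, so corank 2. A Groebner basis of the Jacobian ideal J(f) in C{s,t} is {t^3, s^2 + 3*t^2, s*t}; counting standard monomials gives mu = 4. Corank 2; j^3 = t*(s^2 + t^2) splits into three distinct lines over C (the quadratic factor has nonzero discriminant), so D_4.

Type D_{4}, Milnor number mu = 4.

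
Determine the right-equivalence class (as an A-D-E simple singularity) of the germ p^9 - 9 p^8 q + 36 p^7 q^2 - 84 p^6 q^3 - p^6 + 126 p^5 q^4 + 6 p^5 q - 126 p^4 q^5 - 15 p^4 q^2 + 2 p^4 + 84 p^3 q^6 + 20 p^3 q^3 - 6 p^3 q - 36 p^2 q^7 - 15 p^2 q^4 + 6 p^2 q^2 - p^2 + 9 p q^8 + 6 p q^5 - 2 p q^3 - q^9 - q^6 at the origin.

The Hessian of f at 0 has rank 1. Corank 1: A-series; mu = 8 gives A_8.

A8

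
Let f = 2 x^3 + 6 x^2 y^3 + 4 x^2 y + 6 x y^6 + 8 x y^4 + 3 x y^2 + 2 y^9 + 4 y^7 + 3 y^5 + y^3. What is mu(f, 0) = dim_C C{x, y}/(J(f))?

The Hessian of f at 0 is [[0, 0], [0, 0]] with rank 0, so corank 2. A Groebner basis of the Jacobian ideal J(f) in C{x,y} is {y^3, x^2 - 3*y^2/2, x*y + 3*y^2/2}; counting standard monomials gives mu = 4. Corank 2; j^3 = (x + y)*(2*x^2 + 2*x*y + y^2) splits into three distinct lines over C (the quadratic factor has nonzero discriminant), so D_4.

4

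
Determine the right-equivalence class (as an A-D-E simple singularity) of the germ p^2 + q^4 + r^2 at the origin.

The Hessian of f at 0 is [[2, 0, 0], [0, 0, 0], [0, 0, 2]] with rank 2, so corank 1. A Groebner basis of the Jacobian ideal J(f) in C{p,q,r} is {q^3, p, r}; counting standard monomials gives mu = 3. Corank 1: A-series; mu = 3 gives A_3.

A_{3}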